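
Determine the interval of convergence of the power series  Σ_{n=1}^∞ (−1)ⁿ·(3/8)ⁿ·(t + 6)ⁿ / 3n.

Apply the ratio test: |a_{n+1}| / |a_n| = [3n/3(n+1)] · 3/8, which tends to 3/8 as n → ∞.
Convergence for |t + 6| · 3/8 < 1, i.e. |t + 6| < 8/3. So R = 8/3.
When t = -10/3, the terms alternate in sign and decrease monotonically to 0 in absolute value (size ~ c/n), so the alternating series test gives convergence.
Check t = -26/3: the terms behave like c/n; limit comparison with the harmonic series gives divergence.

(-26/3, -10/3]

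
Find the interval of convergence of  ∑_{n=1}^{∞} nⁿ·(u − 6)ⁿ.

Applying the root test, |a_n|^(1/n) = n → ∞.
Since the n-th root of |a_n| is unbounded, the series converges only at u = 6; R = 0.

{6}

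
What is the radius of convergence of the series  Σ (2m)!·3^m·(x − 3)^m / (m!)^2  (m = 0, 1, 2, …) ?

R = 1/12

By the ratio test, |a_{m+1}/a_m| = (2m+1)·(2m+2)/(m+1)² · 3 → 12.
Hence the series converges for |x − 3| < 1/(12) = 1/12, so the radius of convergence is 1/12.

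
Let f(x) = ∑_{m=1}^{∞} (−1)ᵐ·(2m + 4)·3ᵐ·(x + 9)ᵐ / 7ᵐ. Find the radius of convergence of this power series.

R = 7/3

The ratio of consecutive coefficients is [(2(m+1) + 4)/(2m + 4)] · 3/7 → 3/7.
Hence the series converges for |x + 9| < 1/(3/7) = 7/3, so the radius of convergence is 7/3.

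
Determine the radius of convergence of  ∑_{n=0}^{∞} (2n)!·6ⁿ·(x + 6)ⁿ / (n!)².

R = 1/24

The ratio of consecutive coefficients is (2n+1)·(2n+2)/(n+1)² · 6 → 24.
Convergence for |x + 6| · 24 < 1, i.e. |x + 6| < 1/24. So R = 1/24.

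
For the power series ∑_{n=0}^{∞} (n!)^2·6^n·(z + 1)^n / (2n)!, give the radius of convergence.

R = 2/3

Apply the ratio test: |a_{n+1}| / |a_n| = (n+1)²/[(2n+1)·(2n+2)] · 6, which tends to 3/2 as n → ∞.
Thus R = 1/(3/2) = 2/3.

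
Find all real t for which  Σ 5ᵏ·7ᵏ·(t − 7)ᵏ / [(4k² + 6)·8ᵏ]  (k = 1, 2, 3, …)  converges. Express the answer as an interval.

[237/35, 253/35]

Apply the ratio test: |a_{k+1}| / |a_k| = [(4k² + 6)/(4(k+1)² + 6)] · 5·7/8, which tends to 35/8 as k → ∞.
Convergence for |t − 7| · 35/8 < 1, i.e. |t − 7| < 8/35. So R = 8/35.
Check t = 253/35: the series is dominated by a constant times Σ 1/k², which converges (p = 2 > 1).
When t = 237/35, absolute convergence follows by limit comparison with Σ 1/k².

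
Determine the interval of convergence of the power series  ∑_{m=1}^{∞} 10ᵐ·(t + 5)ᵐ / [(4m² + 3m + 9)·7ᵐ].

[-57/10, -43/10]

Apply the ratio test: |a_{m+1}| / |a_m| = [(4m² + 3m + 9)/(4(m+1)² + 3(m+1) + 9)] · 10/7, which tends to 10/7 as m → ∞.
Convergence for |t + 5| · 10/7 < 1, i.e. |t + 5| < 7/10. So R = 7/10.
When t = -43/10, absolute convergence follows by limit comparison with Σ 1/m².
Endpoint t = -57/10: the series is dominated by a constant times Σ 1/m², which converges (p = 2 > 1).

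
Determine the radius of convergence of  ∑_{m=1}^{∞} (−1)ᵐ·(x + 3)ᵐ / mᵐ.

R = ∞

By the Cauchy root test, |a_m|^(1/m) = 1/m → 0.
Since the m-th root of |a_m| tends to 0, the series converges for all real x; R = ∞.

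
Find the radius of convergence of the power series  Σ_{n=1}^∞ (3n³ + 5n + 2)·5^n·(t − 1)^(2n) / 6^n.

The ratio of consecutive coefficients is [(3(n+1)³ + 5(n+1) + 2)/(3n³ + 5n + 2)] · 5/6 → 5/6.
Successive powers of (t − 1) differ by 2, so the series converges when |t − 1|² · 5/6 < 1, i.e. |t − 1| < √(6/5). So R = √30/5.

R = √30/5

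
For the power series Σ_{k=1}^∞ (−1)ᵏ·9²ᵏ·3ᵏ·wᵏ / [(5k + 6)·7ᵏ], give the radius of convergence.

R = 7/243

By the ratio test, |a_{k+1}/a_k| = [(5k + 6)/(5(k+1) + 6)] · 81·3/7 → 243/7.
Hence the series converges for |w| < 1/(243/7) = 7/243, so the radius of convergence is 7/243.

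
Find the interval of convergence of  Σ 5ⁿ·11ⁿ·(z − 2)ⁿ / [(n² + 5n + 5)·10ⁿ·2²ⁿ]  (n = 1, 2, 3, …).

[14/11, 30/11]

By the ratio test, |a_{n+1}/a_n| = [(n² + 5n + 5)/((n+1)² + 5(n+1) + 5)] · 5·11/(10·4) → 11/8.
Hence the series converges for |z − 2| < 1/(11/8) = 8/11, so the radius of convergence is 8/11.
When z = 30/11, the terms are on the order of 1/n², so the series converges absolutely by comparison with the p-series (p = 2 > 1).
When z = 14/11, the series is dominated by a constant times Σ 1/n², which converges (p = 2 > 1).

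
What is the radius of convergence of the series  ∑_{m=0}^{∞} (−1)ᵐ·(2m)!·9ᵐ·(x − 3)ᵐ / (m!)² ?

R = 1/36

Apply the ratio test: |a_{m+1}| / |a_m| = (2m+1)·(2m+2)/(m+1)² · 9, which tends to 36 as m → ∞.
Convergence for |x − 3| · 36 < 1, i.e. |x − 3| < 1/36. So R = 1/36.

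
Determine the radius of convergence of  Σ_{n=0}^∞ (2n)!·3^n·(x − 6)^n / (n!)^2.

By the ratio test, |a_{n+1}/a_n| = (2n+1)·(2n+2)/(n+1)² · 3 → 12.
The series converges when 12 · |x − 6| < 1, giving R = 1/12.

R = 1/12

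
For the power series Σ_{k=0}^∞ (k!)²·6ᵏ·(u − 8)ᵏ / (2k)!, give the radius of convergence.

R = 2/3

By the ratio test, |a_{k+1}/a_k| = (k+1)²/[(2k+1)·(2k+2)] · 6 → 3/2.
Convergence for |u − 8| · 3/2 < 1, i.e. |u − 8| < 2/3. So R = 2/3.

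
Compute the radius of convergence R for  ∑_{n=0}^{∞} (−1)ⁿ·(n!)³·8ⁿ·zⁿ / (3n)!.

Ratio test: |a_{n+1}/a_n| = (n+1)³/[(3n+1)·(3n+2)·(3n+3)] · 8 → 8/27 as n → ∞.
Convergence for |z| · 8/27 < 1, i.e. |z| < 27/8. So R = 27/8.

R = 27/8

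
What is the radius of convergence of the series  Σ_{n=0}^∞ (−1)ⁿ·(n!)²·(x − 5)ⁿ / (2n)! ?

R = 4

The ratio of consecutive coefficients is (n+1)²/[(2n+1)·(2n+2)] → 1/4.
Hence the series converges for |x − 5| < 1/(1/4) = 4, so the radius of convergence is 4.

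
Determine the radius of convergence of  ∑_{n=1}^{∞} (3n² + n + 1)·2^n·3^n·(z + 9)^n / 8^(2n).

Apply the ratio test: |a_{n+1}| / |a_n| = [(3(n+1)² + (n+1) + 1)/(3n² + n + 1)] · 2·3/64, which tends to 3/32 as n → ∞.
Convergence for |z + 9| · 3/32 < 1, i.e. |z + 9| < 32/3. So R = 32/3.

R = 32/3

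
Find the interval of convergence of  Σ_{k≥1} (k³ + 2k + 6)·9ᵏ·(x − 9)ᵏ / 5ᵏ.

(76/9, 86/9)

By the ratio test, |a_{k+1}/a_k| = [((k+1)³ + 2(k+1) + 6)/(k³ + 2k + 6)] · 9/5 → 9/5.
The series converges when 9/5 · |x − 9| < 1, giving R = 5/9.
At x = 86/9: the k-th term does not approach 0; divergence by the term test.
At x = 76/9: the terms do not tend to 0, so the series diverges.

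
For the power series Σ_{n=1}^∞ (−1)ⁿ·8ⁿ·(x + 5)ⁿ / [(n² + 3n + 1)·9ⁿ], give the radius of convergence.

R = 9/8

Apply the ratio test: |a_{n+1}| / |a_n| = [(n² + 3n + 1)/((n+1)² + 3(n+1) + 1)] · 8/9, which tends to 8/9 as n → ∞.
Hence the series converges for |x + 5| < 1/(8/9) = 9/8, so the radius of convergence is 9/8.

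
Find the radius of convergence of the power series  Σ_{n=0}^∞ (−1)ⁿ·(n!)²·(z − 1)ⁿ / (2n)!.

Apply the ratio test: |a_{n+1}| / |a_n| = (n+1)²/[(2n+1)·(2n+2)], which tends to 1/4 as n → ∞.
Convergence for |z − 1| · 1/4 < 1, i.e. |z − 1| < 4. So R = 4.

R = 4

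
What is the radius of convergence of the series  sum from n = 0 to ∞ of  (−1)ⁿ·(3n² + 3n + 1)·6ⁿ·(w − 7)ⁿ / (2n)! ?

Ratio test: |a_{n+1}/a_n| = (3(n+1)² + 3(n+1) + 1)/(3n² + 3n + 1) · 6 · 1/[(2n+1)·(2n+2)] → 0 as n → ∞.
The ratio tends to 0 regardless of w, hence R = ∞.

R = ∞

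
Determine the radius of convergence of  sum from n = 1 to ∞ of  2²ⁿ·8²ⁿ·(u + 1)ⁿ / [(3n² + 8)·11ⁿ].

R = 11/256

Ratio test: |a_{n+1}/a_n| = [(3n² + 8)/(3(n+1)² + 8)] · 4·64/11 → 256/11 as n → ∞.
Thus R = 1/(256/11) = 11/256.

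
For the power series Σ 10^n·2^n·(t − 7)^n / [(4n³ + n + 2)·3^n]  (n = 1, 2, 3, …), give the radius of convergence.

R = 3/20

The ratio of consecutive coefficients is [(4n³ + n + 2)/(4(n+1)³ + (n+1) + 2)] · 10·2/3 → 20/3.
The series converges when 20/3 · |t − 7| < 1, giving R = 3/20.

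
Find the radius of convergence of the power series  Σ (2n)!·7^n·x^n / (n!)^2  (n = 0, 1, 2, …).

The ratio of consecutive coefficients is (2n+1)·(2n+2)/(n+1)² · 7 → 28.
Thus R = 1/(28) = 1/28.

R = 1/28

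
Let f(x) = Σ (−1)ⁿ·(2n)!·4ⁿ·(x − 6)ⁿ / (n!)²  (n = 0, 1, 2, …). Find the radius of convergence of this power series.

R = 1/16

Apply the ratio test: |a_{n+1}| / |a_n| = (2n+1)·(2n+2)/(n+1)² · 4, which tends to 16 as n → ∞.
Thus R = 1/(16) = 1/16.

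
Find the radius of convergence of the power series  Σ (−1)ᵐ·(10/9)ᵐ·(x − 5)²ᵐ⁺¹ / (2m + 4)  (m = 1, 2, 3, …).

R = 3√10/10

The ratio of consecutive coefficients is [(2m + 4)/(2(m+1) + 4)] · 10/9 → 10/9.
Successive powers of (x − 5) differ by 2, so the series converges when |x − 5|² · 10/9 < 1, i.e. |x − 5| < √(9/10). So R = 3√10/10.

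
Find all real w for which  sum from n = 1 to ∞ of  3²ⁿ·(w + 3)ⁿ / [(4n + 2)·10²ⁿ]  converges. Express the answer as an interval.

[-127/9, 73/9)

The ratio of consecutive coefficients is [(4n + 2)/(4(n+1) + 2)] · 9/100 → 9/100.
Thus R = 1/(9/100) = 100/9.
Endpoint w = 73/9: the terms are asymptotic to a nonzero constant times 1/n, so the series diverges by limit comparison with Σ 1/n.
At w = -127/9: convergence follows from the alternating series test (terms decrease monotonically to 0).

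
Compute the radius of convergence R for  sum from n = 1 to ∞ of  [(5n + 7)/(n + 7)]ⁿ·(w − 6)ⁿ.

R = 1/5

Applying the root test, |a_n|^(1/n) = (5n + 7)/(n + 7) → 5.
Hence the series converges for |w − 6| < 1/(5) = 1/5, so the radius of convergence is 1/5.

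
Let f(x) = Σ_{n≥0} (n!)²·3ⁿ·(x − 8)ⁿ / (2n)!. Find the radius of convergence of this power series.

R = 4/3

The ratio of consecutive coefficients is (n+1)²/[(2n+1)·(2n+2)] · 3 → 3/4.
The series converges when 3/4 · |x − 8| < 1, giving R = 4/3.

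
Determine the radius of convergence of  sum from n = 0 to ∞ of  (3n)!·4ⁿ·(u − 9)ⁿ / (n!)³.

R = 1/108

Apply the ratio test: |a_{n+1}| / |a_n| = (3n+1)·(3n+2)·(3n+3)/(n+1)³ · 4, which tends to 108 as n → ∞.
Hence the series converges for |u − 9| < 1/(108) = 1/108, so the radius of convergence is 1/108.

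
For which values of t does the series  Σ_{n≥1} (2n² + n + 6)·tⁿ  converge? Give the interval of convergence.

(-1, 1)

Ratio test: |a_{n+1}/a_n| = (2(n+1)² + (n+1) + 6)/(2n² + n + 6) → 1 as n → ∞.
Hence R = 1.
When t = 1, the terms have absolute value of order n², which does not tend to 0, so the series diverges by the divergence test.
When t = -1, the terms do not tend to 0, so the series diverges.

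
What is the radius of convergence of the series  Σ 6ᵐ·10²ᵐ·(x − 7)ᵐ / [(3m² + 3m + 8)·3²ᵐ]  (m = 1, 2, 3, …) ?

By the ratio test, |a_{m+1}/a_m| = [(3m² + 3m + 8)/(3(m+1)² + 3(m+1) + 8)] · 6·100/9 → 200/3.
Hence the series converges for |x − 7| < 1/(200/3) = 3/200, so the radius of convergence is 3/200.

R = 3/200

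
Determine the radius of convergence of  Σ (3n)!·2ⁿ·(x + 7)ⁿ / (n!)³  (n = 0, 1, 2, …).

R = 1/54

The ratio of consecutive coefficients is (3n+1)·(3n+2)·(3n+3)/(n+1)³ · 2 → 54.
The series converges when 54 · |x + 7| < 1, giving R = 1/54.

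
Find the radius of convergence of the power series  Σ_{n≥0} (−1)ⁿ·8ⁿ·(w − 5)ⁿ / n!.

R = ∞

By the ratio test, |a_{n+1}/a_n| = 8 · 1/(n+1) → 0.
The ratio tends to 0 regardless of w, hence R = ∞.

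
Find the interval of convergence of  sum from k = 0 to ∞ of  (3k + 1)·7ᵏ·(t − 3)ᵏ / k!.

(−∞, ∞)

The ratio of consecutive coefficients is (3(k+1) + 1)/(3k + 1) · 7 · 1/(k+1) → 0.
Since the limit is 0 < 1 for every t, the series converges on all of ℝ and R = ∞.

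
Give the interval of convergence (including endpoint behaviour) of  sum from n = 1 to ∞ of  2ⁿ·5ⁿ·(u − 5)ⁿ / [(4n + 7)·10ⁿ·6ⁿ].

[-1, 11)

By the ratio test, |a_{n+1}/a_n| = [(4n + 7)/(4(n+1) + 7)] · 2·5/(10·6) → 1/6.
The series converges when 1/6 · |u − 5| < 1, giving R = 6.
Endpoint u = 11: the terms are asymptotic to a nonzero constant times 1/n, so the series diverges by limit comparison with Σ 1/n.
At u = -1: the terms alternate in sign and decrease monotonically to 0 in absolute value (size ~ c/n), so the alternating series test gives convergence.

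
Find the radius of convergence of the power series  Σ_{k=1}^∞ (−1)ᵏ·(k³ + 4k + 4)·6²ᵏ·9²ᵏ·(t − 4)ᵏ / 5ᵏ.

The ratio of consecutive coefficients is [((k+1)³ + 4(k+1) + 4)/(k³ + 4k + 4)] · 36·81/5 → 2916/5.
Hence the series converges for |t − 4| < 1/(2916/5) = 5/2916, so the radius of convergence is 5/2916.

R = 5/2916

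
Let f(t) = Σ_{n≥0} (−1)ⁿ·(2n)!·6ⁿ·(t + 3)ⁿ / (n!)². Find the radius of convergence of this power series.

R = 1/24

The ratio of consecutive coefficients is (2n+1)·(2n+2)/(n+1)² · 6 → 24.
Convergence for |t + 3| · 24 < 1, i.e. |t + 3| < 1/24. So R = 1/24.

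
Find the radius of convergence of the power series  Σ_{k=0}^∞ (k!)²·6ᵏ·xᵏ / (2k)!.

Apply the ratio test: |a_{k+1}| / |a_k| = (k+1)²/[(2k+1)·(2k+2)] · 6, which tends to 3/2 as k → ∞.
Thus R = 1/(3/2) = 2/3.

R = 2/3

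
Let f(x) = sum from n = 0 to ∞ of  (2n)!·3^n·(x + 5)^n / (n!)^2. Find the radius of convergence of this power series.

R = 1/12

Apply the ratio test: |a_{n+1}| / |a_n| = (2n+1)·(2n+2)/(n+1)² · 3, which tends to 12 as n → ∞.
Convergence for |x + 5| · 12 < 1, i.e. |x + 5| < 1/12. So R = 1/12.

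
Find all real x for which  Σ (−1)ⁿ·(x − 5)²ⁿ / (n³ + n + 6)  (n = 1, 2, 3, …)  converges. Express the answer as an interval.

The ratio of consecutive coefficients is (n³ + n + 6)/((n+1)³ + (n+1) + 6) → 1.
Writing y = (x − 5)², the series in y has radius 1, so |x − 5| < √(1) = 1 and R = 1.
Check x = 6: the series is dominated by a constant times Σ 1/n³, which converges (p = 3 > 1).
When x = 4, absolute convergence follows by limit comparison with Σ 1/n³.

[4, 6]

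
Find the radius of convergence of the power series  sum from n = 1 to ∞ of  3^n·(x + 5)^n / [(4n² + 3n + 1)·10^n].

Ratio test: |a_{n+1}/a_n| = [(4n² + 3n + 1)/(4(n+1)² + 3(n+1) + 1)] · 3/10 → 3/10 as n → ∞.
The series converges when 3/10 · |x + 5| < 1, giving R = 10/3.

R = 10/3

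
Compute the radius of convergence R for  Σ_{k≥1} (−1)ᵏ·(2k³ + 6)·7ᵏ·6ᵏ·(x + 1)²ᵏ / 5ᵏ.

The ratio of consecutive coefficients is [(2(k+1)³ + 6)/(2k³ + 6)] · 7·6/5 → 42/5.
Writing y = (x + 1)², the series in y has radius 5/42, so |x + 1| < √(5/42) and R = √210/42.

R = √210/42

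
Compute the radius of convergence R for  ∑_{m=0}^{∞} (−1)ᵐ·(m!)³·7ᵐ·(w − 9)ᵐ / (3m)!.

Apply the ratio test: |a_{m+1}| / |a_m| = (m+1)³/[(3m+1)·(3m+2)·(3m+3)] · 7, which tends to 7/27 as m → ∞.
The series converges when 7/27 · |w − 9| < 1, giving R = 27/7.

R = 27/7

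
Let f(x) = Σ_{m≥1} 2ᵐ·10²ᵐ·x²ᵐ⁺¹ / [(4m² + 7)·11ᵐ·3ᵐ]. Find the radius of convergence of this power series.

R = √66/20

Ratio test: |a_{m+1}/a_m| = [(4m² + 7)/(4(m+1)² + 7)] · 2·100/(11·3) → 200/33 as m → ∞.
Since the exponent of x increases by 2 each term, convergence requires |x|² < 33/200, hence R = √66/20.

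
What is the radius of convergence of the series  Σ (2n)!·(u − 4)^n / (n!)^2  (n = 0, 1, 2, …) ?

The ratio of consecutive coefficients is (2n+1)·(2n+2)/(n+1)² → 4.
The series converges when 4 · |u − 4| < 1, giving R = 1/4.

R = 1/4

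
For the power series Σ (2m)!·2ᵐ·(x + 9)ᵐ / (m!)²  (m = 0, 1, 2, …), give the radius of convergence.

R = 1/8

By the ratio test, |a_{m+1}/a_m| = (2m+1)·(2m+2)/(m+1)² · 2 → 8.
Thus R = 1/(8) = 1/8.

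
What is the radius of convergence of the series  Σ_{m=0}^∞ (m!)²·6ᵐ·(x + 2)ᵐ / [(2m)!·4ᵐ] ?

Ratio test: |a_{m+1}/a_m| = (m+1)²/[(2m+1)·(2m+2)] · 6/4 → 3/8 as m → ∞.
Convergence for |x + 2| · 3/8 < 1, i.e. |x + 2| < 8/3. So R = 8/3.

R = 8/3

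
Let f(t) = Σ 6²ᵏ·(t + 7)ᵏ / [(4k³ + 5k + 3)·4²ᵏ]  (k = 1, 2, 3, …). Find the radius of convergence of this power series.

R = 4/9

The ratio of consecutive coefficients is [(4k³ + 5k + 3)/(4(k+1)³ + 5(k+1) + 3)] · 36/16 → 9/4.
The series converges when 9/4 · |t + 7| < 1, giving R = 4/9.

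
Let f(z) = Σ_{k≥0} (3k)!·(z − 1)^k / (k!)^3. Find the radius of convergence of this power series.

R = 1/27

Ratio test: |a_{k+1}/a_k| = (3k+1)·(3k+2)·(3k+3)/(k+1)³ → 27 as k → ∞.
The series converges when 27 · |z − 1| < 1, giving R = 1/27.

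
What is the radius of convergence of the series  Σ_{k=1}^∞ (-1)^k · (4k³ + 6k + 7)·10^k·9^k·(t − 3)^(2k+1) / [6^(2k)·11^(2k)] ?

R = 11√10/5

Apply the ratio test: |a_{k+1}| / |a_k| = [(4(k+1)³ + 6(k+1) + 7)/(4k³ + 6k + 7)] · 10·9/(36·121), which tends to 5/242 as k → ∞.
Since the exponent of (t − 3) increases by 2 each term, convergence requires |t − 3|² < 242/5, hence R = 11√10/5.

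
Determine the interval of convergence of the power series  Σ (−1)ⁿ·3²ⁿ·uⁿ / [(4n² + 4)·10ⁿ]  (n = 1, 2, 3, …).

[-10/9, 10/9]

Ratio test: |a_{n+1}/a_n| = [(4n² + 4)/(4(n+1)² + 4)] · 9/10 → 9/10 as n → ∞.
Thus R = 1/(9/10) = 10/9.
At u = 10/9: the terms are on the order of 1/n², so the series converges absolutely by comparison with the p-series (p = 2 > 1).
When u = -10/9, absolute convergence follows by limit comparison with Σ 1/n².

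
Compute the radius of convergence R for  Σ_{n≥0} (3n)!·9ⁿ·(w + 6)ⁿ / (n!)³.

Apply the ratio test: |a_{n+1}| / |a_n| = (3n+1)·(3n+2)·(3n+3)/(n+1)³ · 9, which tends to 243 as n → ∞.
The series converges when 243 · |w + 6| < 1, giving R = 1/243.

R = 1/243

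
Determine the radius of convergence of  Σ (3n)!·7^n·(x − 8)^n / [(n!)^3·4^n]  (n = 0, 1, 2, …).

Apply the ratio test: |a_{n+1}| / |a_n| = (3n+1)·(3n+2)·(3n+3)/(n+1)³ · 7/4, which tends to 189/4 as n → ∞.
Hence the series converges for |x − 8| < 1/(189/4) = 4/189, so the radius of convergence is 4/189.

R = 4/189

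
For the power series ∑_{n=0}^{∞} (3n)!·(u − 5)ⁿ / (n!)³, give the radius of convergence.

Apply the ratio test: |a_{n+1}| / |a_n| = (3n+1)·(3n+2)·(3n+3)/(n+1)³, which tends to 27 as n → ∞.
Thus R = 1/(27) = 1/27.

R = 1/27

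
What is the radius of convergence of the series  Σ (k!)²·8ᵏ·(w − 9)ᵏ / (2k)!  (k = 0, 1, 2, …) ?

R = 1/2

By the ratio test, |a_{k+1}/a_k| = (k+1)²/[(2k+1)·(2k+2)] · 8 → 2.
The series converges when 2 · |w − 9| < 1, giving R = 1/2.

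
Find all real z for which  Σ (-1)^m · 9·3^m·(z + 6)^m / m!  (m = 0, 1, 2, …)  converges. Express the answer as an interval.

The ratio of consecutive coefficients is 9/9 · 3 · 1/(m+1) → 0.
The limit is 0, so the series converges for all z; R = ∞.

(−∞, ∞)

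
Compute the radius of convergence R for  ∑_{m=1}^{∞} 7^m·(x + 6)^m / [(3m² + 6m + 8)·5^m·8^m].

Apply the ratio test: |a_{m+1}| / |a_m| = [(3m² + 6m + 8)/(3(m+1)² + 6(m+1) + 8)] · 7/(5·8), which tends to 7/40 as m → ∞.
Thus R = 1/(7/40) = 40/7.

R = 40/7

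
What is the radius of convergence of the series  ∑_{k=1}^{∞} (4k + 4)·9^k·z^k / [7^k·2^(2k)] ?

The ratio of consecutive coefficients is [(4(k+1) + 4)/(4k + 4)] · 9/(7·4) → 9/28.
Thus R = 1/(9/28) = 28/9.

R = 28/9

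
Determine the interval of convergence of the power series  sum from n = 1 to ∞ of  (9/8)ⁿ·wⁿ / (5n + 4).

Ratio test: |a_{n+1}/a_n| = [(5n + 4)/(5(n+1) + 4)] · 9/8 → 9/8 as n → ∞.
Convergence for |w| · 9/8 < 1, i.e. |w| < 8/9. So R = 8/9.
Check w = 8/9: comparison with the harmonic series Σ 1/n shows the series diverges.
Check w = -8/9: convergence follows from the alternating series test (terms decrease monotonically to 0).

[-8/9, 8/9)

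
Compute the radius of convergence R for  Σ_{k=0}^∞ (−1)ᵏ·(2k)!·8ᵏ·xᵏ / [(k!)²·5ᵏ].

By the ratio test, |a_{k+1}/a_k| = (2k+1)·(2k+2)/(k+1)² · 8/5 → 32/5.
Convergence for |x| · 32/5 < 1, i.e. |x| < 5/32. So R = 5/32.

R = 5/32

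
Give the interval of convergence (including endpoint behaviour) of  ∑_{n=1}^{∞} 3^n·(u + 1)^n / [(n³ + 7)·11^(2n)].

[-124/3, 118/3]

Ratio test: |a_{n+1}/a_n| = [(n³ + 7)/((n+1)³ + 7)] · 3/121 → 3/121 as n → ∞.
Thus R = 1/(3/121) = 121/3.
Check u = 118/3: the terms are on the order of 1/n³, so the series converges absolutely by comparison with the p-series (p = 3 > 1).
Endpoint u = -124/3: the terms are on the order of 1/n³, so the series converges absolutely by comparison with the p-series (p = 3 > 1).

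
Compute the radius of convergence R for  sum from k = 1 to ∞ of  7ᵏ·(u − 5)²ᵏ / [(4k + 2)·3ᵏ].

Apply the ratio test: |a_{k+1}| / |a_k| = [(4k + 2)/(4(k+1) + 2)] · 7/3, which tends to 7/3 as k → ∞.
Since the exponent of (u − 5) increases by 2 each term, convergence requires |u − 5|² < 3/7, hence R = √21/7.

R = √21/7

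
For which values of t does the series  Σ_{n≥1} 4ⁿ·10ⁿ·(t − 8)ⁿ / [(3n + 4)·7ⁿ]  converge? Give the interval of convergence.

[313/40, 327/40)

By the ratio test, |a_{n+1}/a_n| = [(3n + 4)/(3(n+1) + 4)] · 4·10/7 → 40/7.
Thus R = 1/(40/7) = 7/40.
At t = 327/40: the terms are asymptotic to a nonzero constant times 1/n, so the series diverges by limit comparison with Σ 1/n.
Endpoint t = 313/40: the terms alternate in sign and decrease monotonically to 0 in absolute value (size ~ c/n), so the alternating series test gives convergence.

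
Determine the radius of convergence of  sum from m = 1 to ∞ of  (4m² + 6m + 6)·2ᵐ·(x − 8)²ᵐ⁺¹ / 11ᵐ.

R = √22/2

Ratio test: |a_{m+1}/a_m| = [(4(m+1)² + 6(m+1) + 6)/(4m² + 6m + 6)] · 2/11 → 2/11 as m → ∞.
Since the exponent of (x − 8) increases by 2 each term, convergence requires |x − 8|² < 11/2, hence R = √22/2.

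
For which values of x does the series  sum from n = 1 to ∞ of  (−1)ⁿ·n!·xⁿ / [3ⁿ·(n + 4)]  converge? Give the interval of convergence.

By the ratio test, |a_{n+1}/a_n| = (n+1) · 1/3 · (n + 4)/((n+1) + 4) → ∞.
Since the ratio → ∞, the series diverges for every x ≠ 0, and R = 0.

{0}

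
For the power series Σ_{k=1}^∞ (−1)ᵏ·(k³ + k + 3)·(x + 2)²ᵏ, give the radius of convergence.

R = 1

The ratio of consecutive coefficients is ((k+1)³ + (k+1) + 3)/(k³ + k + 3) → 1.
Since the exponent of (x + 2) increases by 2 each term, convergence requires |x + 2|² < 1, hence R = 1.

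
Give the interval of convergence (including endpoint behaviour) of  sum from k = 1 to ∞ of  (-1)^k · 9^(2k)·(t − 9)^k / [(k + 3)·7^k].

(722/81, 736/81]

By the ratio test, |a_{k+1}/a_k| = [(k + 3)/((k+1) + 3)] · 81/7 → 81/7.
Thus R = 1/(81/7) = 7/81.
At t = 736/81: an alternating series whose terms decrease to 0 in absolute value, so it converges by the Leibniz criterion.
Check t = 722/81: comparison with the harmonic series Σ 1/k shows the series diverges.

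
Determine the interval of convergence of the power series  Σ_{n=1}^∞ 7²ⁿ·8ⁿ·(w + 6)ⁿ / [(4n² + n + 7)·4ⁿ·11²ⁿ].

[-709/98, -467/98]

The ratio of consecutive coefficients is [(4n² + n + 7)/(4(n+1)² + (n+1) + 7)] · 49·8/(4·121) → 98/121.
Hence the series converges for |w + 6| < 1/(98/121) = 121/98, so the radius of convergence is 121/98.
Endpoint w = -467/98: the terms are on the order of 1/n², so the series converges absolutely by comparison with the p-series (p = 2 > 1).
At w = -709/98: the series is dominated by a constant times Σ 1/n², which converges (p = 2 > 1).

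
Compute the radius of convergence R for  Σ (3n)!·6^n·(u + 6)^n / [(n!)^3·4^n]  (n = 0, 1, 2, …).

R = 2/81

By the ratio test, |a_{n+1}/a_n| = (3n+1)·(3n+2)·(3n+3)/(n+1)³ · 6/4 → 81/2.
Thus R = 1/(81/2) = 2/81.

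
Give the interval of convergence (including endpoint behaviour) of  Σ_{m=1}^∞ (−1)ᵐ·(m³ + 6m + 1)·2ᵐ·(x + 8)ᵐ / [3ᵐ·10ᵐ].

(-23, 7)

Ratio test: |a_{m+1}/a_m| = [((m+1)³ + 6(m+1) + 1)/(m³ + 6m + 1)] · 2/(3·10) → 1/15 as m → ∞.
Hence the series converges for |x + 8| < 1/(1/15) = 15, so the radius of convergence is 15.
At x = 7: the m-th term does not approach 0; divergence by the term test.
When x = -23, the m-th term does not approach 0; divergence by the term test.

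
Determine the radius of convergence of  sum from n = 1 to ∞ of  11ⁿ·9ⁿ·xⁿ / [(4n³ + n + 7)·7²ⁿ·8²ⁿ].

R = 3136/99

Ratio test: |a_{n+1}/a_n| = [(4n³ + n + 7)/(4(n+1)³ + (n+1) + 7)] · 11·9/(49·64) → 99/3136 as n → ∞.
The series converges when 99/3136 · |x| < 1, giving R = 3136/99.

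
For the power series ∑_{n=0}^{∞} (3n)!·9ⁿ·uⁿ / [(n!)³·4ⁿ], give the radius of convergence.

R = 4/243

The ratio of consecutive coefficients is (3n+1)·(3n+2)·(3n+3)/(n+1)³ · 9/4 → 243/4.
Convergence for |u| · 243/4 < 1, i.e. |u| < 4/243. So R = 4/243.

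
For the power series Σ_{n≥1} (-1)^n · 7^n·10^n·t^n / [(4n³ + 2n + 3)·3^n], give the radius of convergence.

The ratio of consecutive coefficients is [(4n³ + 2n + 3)/(4(n+1)³ + 2(n+1) + 3)] · 7·10/3 → 70/3.
The series converges when 70/3 · |t| < 1, giving R = 3/70.

R = 3/70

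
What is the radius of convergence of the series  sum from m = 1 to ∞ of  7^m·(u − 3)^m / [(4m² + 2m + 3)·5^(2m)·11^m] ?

R = 275/7

Apply the ratio test: |a_{m+1}| / |a_m| = [(4m² + 2m + 3)/(4(m+1)² + 2(m+1) + 3)] · 7/(25·11), which tends to 7/275 as m → ∞.
Thus R = 1/(7/275) = 275/7.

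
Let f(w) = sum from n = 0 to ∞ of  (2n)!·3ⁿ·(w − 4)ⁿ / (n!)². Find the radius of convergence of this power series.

R = 1/12

Apply the ratio test: |a_{n+1}| / |a_n| = (2n+1)·(2n+2)/(n+1)² · 3, which tends to 12 as n → ∞.
Hence the series converges for |w − 4| < 1/(12) = 1/12, so the radius of convergence is 1/12.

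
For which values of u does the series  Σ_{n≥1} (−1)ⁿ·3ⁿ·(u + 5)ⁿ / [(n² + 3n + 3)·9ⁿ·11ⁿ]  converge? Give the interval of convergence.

By the ratio test, |a_{n+1}/a_n| = [(n² + 3n + 3)/((n+1)² + 3(n+1) + 3)] · 3/(9·11) → 1/33.
Hence the series converges for |u + 5| < 1/(1/33) = 33, so the radius of convergence is 33.
Endpoint u = 28: the series is dominated by a constant times Σ 1/n², which converges (p = 2 > 1).
When u = -38, absolute convergence follows by limit comparison with Σ 1/n².

[-38, 28]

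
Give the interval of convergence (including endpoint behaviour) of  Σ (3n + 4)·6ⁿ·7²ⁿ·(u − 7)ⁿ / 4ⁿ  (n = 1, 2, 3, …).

Apply the ratio test: |a_{n+1}| / |a_n| = [(3(n+1) + 4)/(3n + 4)] · 6·49/4, which tends to 147/2 as n → ∞.
The series converges when 147/2 · |u − 7| < 1, giving R = 2/147.
Check u = 1031/147: the terms do not tend to 0, so the series diverges.
When u = 1027/147, the terms do not tend to 0, so the series diverges.

(1027/147, 1031/147)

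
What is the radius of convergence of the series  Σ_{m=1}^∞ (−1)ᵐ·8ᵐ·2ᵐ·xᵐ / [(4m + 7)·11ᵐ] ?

R = 11/16

Ratio test: |a_{m+1}/a_m| = [(4m + 7)/(4(m+1) + 7)] · 8·2/11 → 16/11 as m → ∞.
Convergence for |x| · 16/11 < 1, i.e. |x| < 11/16. So R = 11/16.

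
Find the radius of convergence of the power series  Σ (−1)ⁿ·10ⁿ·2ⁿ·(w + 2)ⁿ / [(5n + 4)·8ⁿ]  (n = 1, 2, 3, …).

R = 2/5

Apply the ratio test: |a_{n+1}| / |a_n| = [(5n + 4)/(5(n+1) + 4)] · 10·2/8, which tends to 5/2 as n → ∞.
Hence the series converges for |w + 2| < 1/(5/2) = 2/5, so the radius of convergence is 2/5.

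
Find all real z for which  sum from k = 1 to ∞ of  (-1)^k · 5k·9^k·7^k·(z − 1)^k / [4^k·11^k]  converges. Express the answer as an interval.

Ratio test: |a_{k+1}/a_k| = [5(k+1)/5k] · 9·7/(4·11) → 63/44 as k → ∞.
Convergence for |z − 1| · 63/44 < 1, i.e. |z − 1| < 44/63. So R = 44/63.
Check z = 107/63: the k-th term does not approach 0; divergence by the term test.
When z = 19/63, the k-th term does not approach 0; divergence by the term test.

(19/63, 107/63)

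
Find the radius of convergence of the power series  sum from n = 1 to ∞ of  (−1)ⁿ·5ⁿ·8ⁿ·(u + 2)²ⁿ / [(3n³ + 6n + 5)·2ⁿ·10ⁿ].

The ratio of consecutive coefficients is [(3n³ + 6n + 5)/(3(n+1)³ + 6(n+1) + 5)] · 5·8/(2·10) → 2.
Writing y = (u + 2)², the series in y has radius 1/2, so |u + 2| < √(1/2) and R = √2/2.

R = √2/2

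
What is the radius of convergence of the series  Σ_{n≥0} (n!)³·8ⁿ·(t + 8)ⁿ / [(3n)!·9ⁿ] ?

By the ratio test, |a_{n+1}/a_n| = (n+1)³/[(3n+1)·(3n+2)·(3n+3)] · 8/9 → 8/243.
Thus R = 1/(8/243) = 243/8.

R = 243/8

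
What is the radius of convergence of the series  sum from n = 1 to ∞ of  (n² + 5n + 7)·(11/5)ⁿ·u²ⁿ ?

R = √55/11

The ratio of consecutive coefficients is [((n+1)² + 5(n+1) + 7)/(n² + 5n + 7)] · 11/5 → 11/5.
Successive powers of u differ by 2, so the series converges when |u|² · 11/5 < 1, i.e. |u| < √(5/11). So R = √55/11.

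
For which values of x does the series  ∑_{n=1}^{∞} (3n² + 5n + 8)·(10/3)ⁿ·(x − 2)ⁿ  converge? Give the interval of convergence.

(17/10, 23/10)

Apply the ratio test: |a_{n+1}| / |a_n| = [(3(n+1)² + 5(n+1) + 8)/(3n² + 5n + 8)] · 10/3, which tends to 10/3 as n → ∞.
Convergence for |x − 2| · 10/3 < 1, i.e. |x − 2| < 3/10. So R = 3/10.
Endpoint x = 23/10: the n-th term does not approach 0; divergence by the term test.
When x = 17/10, the n-th term does not approach 0; divergence by the term test.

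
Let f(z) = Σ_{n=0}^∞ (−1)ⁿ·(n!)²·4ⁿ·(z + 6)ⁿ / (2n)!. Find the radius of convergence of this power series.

R = 1

By the ratio test, |a_{n+1}/a_n| = (n+1)²/[(2n+1)·(2n+2)] · 4 → 1.
Convergence for |z + 6| < 1, so R = 1.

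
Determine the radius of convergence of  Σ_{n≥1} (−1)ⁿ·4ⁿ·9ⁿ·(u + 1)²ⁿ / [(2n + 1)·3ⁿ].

Ratio test: |a_{n+1}/a_n| = [(2n + 1)/(2(n+1) + 1)] · 4·9/3 → 12 as n → ∞.
Since the exponent of (u + 1) increases by 2 each term, convergence requires |u + 1|² < 1/12, hence R = √3/6.

R = √3/6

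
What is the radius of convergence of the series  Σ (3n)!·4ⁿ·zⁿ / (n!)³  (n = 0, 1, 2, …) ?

R = 1/108

By the ratio test, |a_{n+1}/a_n| = (3n+1)·(3n+2)·(3n+3)/(n+1)³ · 4 → 108.
The series converges when 108 · |z| < 1, giving R = 1/108.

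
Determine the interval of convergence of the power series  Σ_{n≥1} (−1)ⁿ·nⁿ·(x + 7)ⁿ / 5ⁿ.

{-7}

By the Cauchy root test, |a_n|^(1/n) = n/5 → ∞.
Since the n-th root of |a_n| is unbounded, the series converges only at x = -7; R = 0.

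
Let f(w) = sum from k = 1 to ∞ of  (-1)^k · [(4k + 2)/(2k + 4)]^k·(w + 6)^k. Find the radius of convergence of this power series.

R = 1/2

Applying the root test, |a_k|^(1/k) = (4k + 2)/(2k + 4) → 2.
Convergence for |w + 6| · 2 < 1, i.e. |w + 6| < 1/2. So R = 1/2.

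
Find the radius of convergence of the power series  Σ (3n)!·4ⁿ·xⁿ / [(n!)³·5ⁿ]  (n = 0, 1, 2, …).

The ratio of consecutive coefficients is (3n+1)·(3n+2)·(3n+3)/(n+1)³ · 4/5 → 108/5.
Thus R = 1/(108/5) = 5/108.

R = 5/108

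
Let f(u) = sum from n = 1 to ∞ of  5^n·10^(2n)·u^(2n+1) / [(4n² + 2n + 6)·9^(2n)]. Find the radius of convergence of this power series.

Apply the ratio test: |a_{n+1}| / |a_n| = [(4n² + 2n + 6)/(4(n+1)² + 2(n+1) + 6)] · 5·100/81, which tends to 500/81 as n → ∞.
Successive powers of u differ by 2, so the series converges when |u|² · 500/81 < 1, i.e. |u| < √(81/500). So R = 9√5/50.

R = 9√5/50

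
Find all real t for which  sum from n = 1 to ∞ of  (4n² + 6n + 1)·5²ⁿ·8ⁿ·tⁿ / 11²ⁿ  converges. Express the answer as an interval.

By the ratio test, |a_{n+1}/a_n| = [(4(n+1)² + 6(n+1) + 1)/(4n² + 6n + 1)] · 25·8/121 → 200/121.
The series converges when 200/121 · |t| < 1, giving R = 121/200.
Check t = 121/200: the terms have absolute value of order n², which does not tend to 0, so the series diverges by the divergence test.
Check t = -121/200: the terms do not tend to 0, so the series diverges.

(-121/200, 121/200)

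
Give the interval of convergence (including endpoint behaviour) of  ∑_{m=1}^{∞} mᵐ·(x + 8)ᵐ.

{-8}

Root test: |a_m|^(1/m) = m → ∞.
The root grows without bound, so R = 0 (convergence only at x = -8).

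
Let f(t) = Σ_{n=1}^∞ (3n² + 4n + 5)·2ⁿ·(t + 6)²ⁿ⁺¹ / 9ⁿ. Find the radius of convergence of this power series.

Apply the ratio test: |a_{n+1}| / |a_n| = [(3(n+1)² + 4(n+1) + 5)/(3n² + 4n + 5)] · 2/9, which tends to 2/9 as n → ∞.
Since the exponent of (t + 6) increases by 2 each term, convergence requires |t + 6|² < 9/2, hence R = 3√2/2.

R = 3√2/2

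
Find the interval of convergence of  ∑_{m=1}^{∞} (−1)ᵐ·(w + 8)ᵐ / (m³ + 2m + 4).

[-9, -7]

Apply the ratio test: |a_{m+1}| / |a_m| = (m³ + 2m + 4)/((m+1)³ + 2(m+1) + 4), which tends to 1 as m → ∞.
So the series converges when |w + 8| < 1 and diverges when |w + 8| > 1; R = 1.
When w = -7, absolute convergence follows by limit comparison with Σ 1/m³.
Endpoint w = -9: the series is dominated by a constant times Σ 1/m³, which converges (p = 3 > 1).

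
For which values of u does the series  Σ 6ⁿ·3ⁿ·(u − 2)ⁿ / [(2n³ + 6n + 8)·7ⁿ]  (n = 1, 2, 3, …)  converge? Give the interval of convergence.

The ratio of consecutive coefficients is [(2n³ + 6n + 8)/(2(n+1)³ + 6(n+1) + 8)] · 6·3/7 → 18/7.
Hence the series converges for |u − 2| < 1/(18/7) = 7/18, so the radius of convergence is 7/18.
At u = 43/18: the series is dominated by a constant times Σ 1/n³, which converges (p = 3 > 1).
Endpoint u = 29/18: the series is dominated by a constant times Σ 1/n³, which converges (p = 3 > 1).

[29/18, 43/18]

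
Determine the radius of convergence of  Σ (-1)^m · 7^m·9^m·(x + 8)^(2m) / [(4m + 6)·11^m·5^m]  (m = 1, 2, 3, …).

The ratio of consecutive coefficients is [(4m + 6)/(4(m+1) + 6)] · 7·9/(11·5) → 63/55.
Since the exponent of (x + 8) increases by 2 each term, convergence requires |x + 8|² < 55/63, hence R = √385/21.

R = √385/21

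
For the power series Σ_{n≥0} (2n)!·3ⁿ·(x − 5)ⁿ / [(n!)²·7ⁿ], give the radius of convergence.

Apply the ratio test: |a_{n+1}| / |a_n| = (2n+1)·(2n+2)/(n+1)² · 3/7, which tends to 12/7 as n → ∞.
The series converges when 12/7 · |x − 5| < 1, giving R = 7/12.

R = 7/12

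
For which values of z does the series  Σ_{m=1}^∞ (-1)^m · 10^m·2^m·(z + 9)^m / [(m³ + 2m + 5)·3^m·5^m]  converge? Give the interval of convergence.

[-39/4, -33/4]

By the ratio test, |a_{m+1}/a_m| = [(m³ + 2m + 5)/((m+1)³ + 2(m+1) + 5)] · 10·2/(3·5) → 4/3.
Thus R = 1/(4/3) = 3/4.
Check z = -33/4: the series is dominated by a constant times Σ 1/m³, which converges (p = 3 > 1).
Check z = -39/4: absolute convergence follows by limit comparison with Σ 1/m³.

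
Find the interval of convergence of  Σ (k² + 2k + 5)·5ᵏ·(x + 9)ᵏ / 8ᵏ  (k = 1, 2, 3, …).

The ratio of consecutive coefficients is [((k+1)² + 2(k+1) + 5)/(k² + 2k + 5)] · 5/8 → 5/8.
Hence the series converges for |x + 9| < 1/(5/8) = 8/5, so the radius of convergence is 8/5.
At x = -37/5: the k-th term does not approach 0; divergence by the term test.
Endpoint x = -53/5: the k-th term does not approach 0; divergence by the term test.

(-53/5, -37/5)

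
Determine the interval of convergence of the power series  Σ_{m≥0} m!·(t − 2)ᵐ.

The ratio of consecutive coefficients is (m+1) → ∞.
The terms grow without bound for any (t − 2) ≠ 0, so R = 0 (convergence only at t = 2).

{2}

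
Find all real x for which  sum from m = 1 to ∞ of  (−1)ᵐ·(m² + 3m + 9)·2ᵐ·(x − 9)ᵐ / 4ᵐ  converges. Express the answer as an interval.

Ratio test: |a_{m+1}/a_m| = [((m+1)² + 3(m+1) + 9)/(m² + 3m + 9)] · 2/4 → 1/2 as m → ∞.
The series converges when 1/2 · |x − 9| < 1, giving R = 2.
Check x = 11: the m-th term does not approach 0; divergence by the term test.
At x = 7: the m-th term does not approach 0; divergence by the term test.

(7, 11)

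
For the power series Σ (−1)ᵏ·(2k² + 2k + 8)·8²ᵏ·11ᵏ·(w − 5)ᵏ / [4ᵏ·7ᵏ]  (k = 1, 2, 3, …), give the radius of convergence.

The ratio of consecutive coefficients is [(2(k+1)² + 2(k+1) + 8)/(2k² + 2k + 8)] · 64·11/(4·7) → 176/7.
Convergence for |w − 5| · 176/7 < 1, i.e. |w − 5| < 7/176. So R = 7/176.

R = 7/176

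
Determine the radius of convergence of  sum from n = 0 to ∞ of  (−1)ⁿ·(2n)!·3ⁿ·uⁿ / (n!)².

By the ratio test, |a_{n+1}/a_n| = (2n+1)·(2n+2)/(n+1)² · 3 → 12.
Thus R = 1/(12) = 1/12.

R = 1/12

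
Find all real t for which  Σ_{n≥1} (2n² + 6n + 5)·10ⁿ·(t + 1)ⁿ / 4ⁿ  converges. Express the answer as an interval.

The ratio of consecutive coefficients is [(2(n+1)² + 6(n+1) + 5)/(2n² + 6n + 5)] · 10/4 → 5/2.
Thus R = 1/(5/2) = 2/5.
At t = -3/5: the terms do not tend to 0, so the series diverges.
When t = -7/5, the terms do not tend to 0, so the series diverges.

(-7/5, -3/5)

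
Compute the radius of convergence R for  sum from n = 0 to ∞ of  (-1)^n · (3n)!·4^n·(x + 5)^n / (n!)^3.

R = 1/108

By the ratio test, |a_{n+1}/a_n| = (3n+1)·(3n+2)·(3n+3)/(n+1)³ · 4 → 108.
Hence the series converges for |x + 5| < 1/(108) = 1/108, so the radius of convergence is 1/108.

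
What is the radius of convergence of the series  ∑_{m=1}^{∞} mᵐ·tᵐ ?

R = 0

By the Cauchy root test, |a_m|^(1/m) = m → ∞.
The root grows without bound, so R = 0 (convergence only at t = 0).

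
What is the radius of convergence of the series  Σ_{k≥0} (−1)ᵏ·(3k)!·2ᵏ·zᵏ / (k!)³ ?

R = 1/54

Apply the ratio test: |a_{k+1}| / |a_k| = (3k+1)·(3k+2)·(3k+3)/(k+1)³ · 2, which tends to 54 as k → ∞.
Thus R = 1/(54) = 1/54.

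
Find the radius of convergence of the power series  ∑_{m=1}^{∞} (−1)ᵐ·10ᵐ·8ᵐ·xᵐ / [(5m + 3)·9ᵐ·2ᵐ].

Ratio test: |a_{m+1}/a_m| = [(5m + 3)/(5(m+1) + 3)] · 10·8/(9·2) → 40/9 as m → ∞.
The series converges when 40/9 · |x| < 1, giving R = 9/40.

R = 9/40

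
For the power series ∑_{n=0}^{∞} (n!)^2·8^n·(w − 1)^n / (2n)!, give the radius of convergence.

R = 1/2

Apply the ratio test: |a_{n+1}| / |a_n| = (n+1)²/[(2n+1)·(2n+2)] · 8, which tends to 2 as n → ∞.
The series converges when 2 · |w − 1| < 1, giving R = 1/2.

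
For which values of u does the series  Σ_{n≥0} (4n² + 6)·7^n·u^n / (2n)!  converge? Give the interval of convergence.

Apply the ratio test: |a_{n+1}| / |a_n| = (4(n+1)² + 6)/(4n² + 6) · 7 · 1/[(2n+1)·(2n+2)], which tends to 0 as n → ∞.
The limit is 0, so the series converges for all u; R = ∞.

(−∞, ∞)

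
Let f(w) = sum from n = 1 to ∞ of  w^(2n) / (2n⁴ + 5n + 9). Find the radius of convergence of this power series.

By the ratio test, |a_{n+1}/a_n| = (2n⁴ + 5n + 9)/(2(n+1)⁴ + 5(n+1) + 9) → 1.
Writing y = w², the series in y has radius 1, so |w| < √(1) = 1 and R = 1.

R = 1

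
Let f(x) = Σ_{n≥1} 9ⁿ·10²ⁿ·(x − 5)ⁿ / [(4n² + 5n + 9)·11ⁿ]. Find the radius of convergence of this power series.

Apply the ratio test: |a_{n+1}| / |a_n| = [(4n² + 5n + 9)/(4(n+1)² + 5(n+1) + 9)] · 9·100/11, which tends to 900/11 as n → ∞.
Thus R = 1/(900/11) = 11/900.

R = 11/900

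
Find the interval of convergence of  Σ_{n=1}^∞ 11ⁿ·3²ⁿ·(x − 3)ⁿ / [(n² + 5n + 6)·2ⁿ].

Apply the ratio test: |a_{n+1}| / |a_n| = [(n² + 5n + 6)/((n+1)² + 5(n+1) + 6)] · 11·9/2, which tends to 99/2 as n → ∞.
Thus R = 1/(99/2) = 2/99.
At x = 299/99: the series is dominated by a constant times Σ 1/n², which converges (p = 2 > 1).
When x = 295/99, absolute convergence follows by limit comparison with Σ 1/n².

[295/99, 299/99]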